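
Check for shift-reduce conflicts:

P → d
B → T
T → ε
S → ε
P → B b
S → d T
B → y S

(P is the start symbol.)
A shift-reduce conflict occurs when an LR(0) state has both:
  - a complete (reduce) item [A → α .] (dot at the end), and
  - a shift item [B → β . c γ] (dot before a terminal).

Augment with P' → P and build the canonical LR(0) collection (I0 = CLOSURE({[P' → . P]}), then GOTO on every symbol after a dot until no new states appear). It has 10 states:
  I0: { [B → . T], [B → . y S], [P → . B b], [P → . d], [P' → . P], [T → .] }  — shift, reduce
  I1: { [P → B . b] }  — shift
  I2: { [P' → P .] }  — accept
  I3: { [B → T .] }  — reduce
  I4: { [P → d .] }  — reduce
  I5: { [B → y . S], [S → . d T], [S → .] }  — shift, reduce
  I6: { [B → y S .] }  — reduce
  I7: { [S → d . T], [T → .] }  — reduce
  I8: { [S → d T .] }  — reduce
  I9: { [P → B b .] }  — reduce

I0 contains reduce item [T → .] and shift items [B → . y S], [P → . d] — shift-reduce conflict.
I5 contains reduce item [S → .] and shift item [S → . d T] — shift-reduce conflict.

Answer: Yes — I0: [T → .] vs [B → . y S]; I5: [S → .] vs [S → . d T]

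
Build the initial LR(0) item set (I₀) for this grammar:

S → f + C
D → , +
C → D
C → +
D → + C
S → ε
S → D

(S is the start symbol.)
First, augment the grammar with S' → S
I₀ = CLOSURE({ [S' → . S] }):
  [S' → . S] has the dot before S: add [S → . f + C], [S → .], [S → . D]
  [S → . D] has the dot before D: add [D → . , +], [D → . + C]
No further items can be added.

I₀ = { [D → . + C], [D → . , +], [S → . D], [S → . f + C], [S → .], [S' → . S] }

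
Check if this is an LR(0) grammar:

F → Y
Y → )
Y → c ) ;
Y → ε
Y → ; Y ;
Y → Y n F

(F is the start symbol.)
No. Shift-reduce conflict between [Y → .] and [Y → . )]

A grammar is LR(0) if no state in the canonical LR(0) collection has:
  - both a shift item (dot before a terminal) and a complete item (shift-reduce conflict), or
  - two or more complete items (reduce-reduce conflict; the accept item [F' → F .] counts as a complete item here).

Augment with F' → F and build the canonical LR(0) collection (I0 = CLOSURE({[F' → . F]}), then GOTO on every symbol after a dot until no new states appear). It has 12 states:
  I0: { [F → . Y], [F' → . F], [Y → . )], [Y → . ; Y ;], [Y → . Y n F], [Y → . c ) ;], [Y → .] }  — shift, reduce
  I1: { [Y → ) .] }  — reduce
  I2: { [Y → . )], [Y → . ; Y ;], [Y → . Y n F], [Y → . c ) ;], [Y → .], [Y → ; . Y ;] }  — shift, reduce
  I3: { [F' → F .] }  — accept
  I4: { [F → Y .], [Y → Y . n F] }  — shift, reduce
  I5: { [Y → c . ) ;] }  — shift
  I6: { [Y → c ) . ;] }  — shift
  I7: { [Y → c ) ; .] }  — reduce
  I8: { [F → . Y], [Y → . )], [Y → . ; Y ;], [Y → . Y n F], [Y → . c ) ;], [Y → .], [Y → Y n . F] }  — shift, reduce
  I9: { [Y → Y n F .] }  — reduce
  I10: { [Y → ; Y . ;], [Y → Y . n F] }  — shift
  I11: { [Y → ; Y ; .] }  — reduce

Conflict in state I0:
  Shift-reduce conflict between [Y → .] and [Y → . )]
So the grammar is NOT LR(0).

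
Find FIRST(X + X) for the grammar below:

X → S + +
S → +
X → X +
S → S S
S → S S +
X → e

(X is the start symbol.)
{ '+', 'e' }

FIRST sets of the non-terminals involved (from the grammar, by fixed-point iteration):
  FIRST(X) = { '+', 'e' }

To compute FIRST(X + X), process the symbols left to right:
Symbol X is a non-terminal. Add FIRST(X) \ {ε} = { '+', 'e' }
X is not nullable (ε ∉ FIRST(X)), so stop here.
FIRST(X + X) = { '+', 'e' }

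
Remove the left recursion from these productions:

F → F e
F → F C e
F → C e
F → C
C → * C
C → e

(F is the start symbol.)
F → C e F'
F → C F'
F' → e F'
F' → C e F'
F' → ε
C → * C
C → e

F is directly left-recursive. The standard transformation for
  A → A α₁ | ... | A α_m | β₁ | ... | β_n
is
  A  → β₁ A' | ... | β_n A'
  A' → α₁ A' | ... | α_m A' | ε

F → C e becomes F → C e F'
F → C becomes F → C F'
F → F e becomes F' → e F'
F → F C e becomes F' → C e F'
Add F' → ε

Productions for other non-terminals are unchanged:
  C → * C
  C → e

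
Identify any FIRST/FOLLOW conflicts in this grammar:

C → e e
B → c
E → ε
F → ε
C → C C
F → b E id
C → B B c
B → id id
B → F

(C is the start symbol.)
A FIRST/FOLLOW conflict occurs when a non-terminal N has a nullable alternative N → β (β ⇒* ε) and another alternative N → α with FIRST(α) ∩ FOLLOW(N) ≠ ∅: on such a lookahead the parser cannot decide between expanding α and letting N vanish via β.

Nullable non-terminals: B, E, F.
FIRST sets used below: FIRST(F) = { 'b', ε }

B: nullable alternative(s) B → F; FOLLOW(B) = { 'b', 'c', 'id' }
  B → c: FIRST \ {ε} = { 'c' } — overlaps FOLLOW(B) on { 'c' }: CONFLICT
  B → id id: FIRST \ {ε} = { 'id' } — overlaps FOLLOW(B) on { 'id' }: CONFLICT
  B → F: FIRST \ {ε} = { 'b' } — this is the only nullable alternative, skip
E has a nullable alternative but only one production, so nothing to check.

F: nullable alternative(s) F → ε; FOLLOW(F) = { 'b', 'c', 'id' }
  F → ε: FIRST \ {ε} = { } — this is the only nullable alternative, skip
  F → b E id: FIRST \ {ε} = { 'b' } — overlaps FOLLOW(F) on { 'b' }: CONFLICT

C has no nullable alternative, so no FIRST/FOLLOW check is needed there.

So the grammar has 3 FIRST/FOLLOW conflicts (marked CONFLICT above).

Answer: Yes. B → c with FOLLOW(B) on { 'c' }; B → id id with FOLLOW(B) on { 'id' }; F → b E id with FOLLOW(F) on { 'b' }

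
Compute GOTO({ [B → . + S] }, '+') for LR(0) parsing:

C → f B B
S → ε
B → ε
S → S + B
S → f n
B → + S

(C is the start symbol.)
GOTO(I, '+') = CLOSURE({ [A → αX.β] : [A → α.Xβ] ∈ I, X = '+' })

Items with dot before '+', with the dot advanced:
  [B → . + S] → [B → + . S]
Closure of the advanced items:
  [B → + . S] has the dot before S: add [S → .], [S → . S + B], [S → . f n]

GOTO = { [B → + . S], [S → . S + B], [S → . f n], [S → .] }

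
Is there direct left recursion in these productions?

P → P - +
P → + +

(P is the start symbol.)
Yes, P is left-recursive

P → P - +: LEFT RECURSIVE (starts with P)
P → + +: starts with '+'

The grammar has direct left recursion on: P.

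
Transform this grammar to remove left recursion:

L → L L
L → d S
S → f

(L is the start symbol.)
L → d S L'
L' → L L'
L' → ε
S → f

L is directly left-recursive. The standard transformation for
  A → A α₁ | ... | A α_m | β₁ | ... | β_n
is
  A  → β₁ A' | ... | β_n A'
  A' → α₁ A' | ... | α_m A' | ε

L → d S becomes L → d S L'
L → L L becomes L' → L L'
Add L' → ε

Productions for other non-terminals are unchanged:
  S → f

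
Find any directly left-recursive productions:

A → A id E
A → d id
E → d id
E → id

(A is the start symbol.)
Yes, A is left-recursive

A → A id E: LEFT RECURSIVE (starts with A)
A → d id: starts with d
E → d id: starts with d
E → id: starts with id

The grammar has direct left recursion on: A.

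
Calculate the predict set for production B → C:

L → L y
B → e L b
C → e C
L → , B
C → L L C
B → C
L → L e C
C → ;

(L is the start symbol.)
PREDICT(B → C) = (FIRST(RHS) \ {ε}) ∪ (FOLLOW(B) if ε ∈ FIRST(RHS), i.e. RHS ⇒* ε)
FIRST(C) = { ',', ';', 'e' }
FIRST(C) = { ',', ';', 'e' }
ε ∉ FIRST(C), so FOLLOW(B) is not added.
PREDICT(B → C) = { ',', ';', 'e' }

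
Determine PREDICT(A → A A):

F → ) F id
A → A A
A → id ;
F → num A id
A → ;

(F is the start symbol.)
PREDICT(A → A A) = (FIRST(RHS) \ {ε}) ∪ (FOLLOW(A) if ε ∈ FIRST(RHS), i.e. RHS ⇒* ε)
FIRST(A) = { ';', 'id' }
FIRST(A A) = { ';', 'id' }
ε ∉ FIRST(A A), so FOLLOW(A) is not added.
PREDICT(A → A A) = { ';', 'id' }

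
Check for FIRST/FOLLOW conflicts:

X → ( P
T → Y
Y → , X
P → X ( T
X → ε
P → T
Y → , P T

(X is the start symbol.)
A FIRST/FOLLOW conflict occurs when a non-terminal N has a nullable alternative N → β (β ⇒* ε) and another alternative N → α with FIRST(α) ∩ FOLLOW(N) ≠ ∅: on such a lookahead the parser cannot decide between expanding α and letting N vanish via β.

Nullable non-terminals: X.

X: nullable alternative(s) X → ε; FOLLOW(X) = { $, '(', ',' }
  X → ( P: FIRST \ {ε} = { '(' } — overlaps FOLLOW(X) on { '(' }: CONFLICT
  X → ε: FIRST \ {ε} = { } — this is the only nullable alternative, skip

P, T, Y have no nullable alternative, so no FIRST/FOLLOW check is needed there.

So the grammar has 1 FIRST/FOLLOW conflict (marked CONFLICT above).

Answer: Yes. X → '(' P with FOLLOW(X) on { '(' }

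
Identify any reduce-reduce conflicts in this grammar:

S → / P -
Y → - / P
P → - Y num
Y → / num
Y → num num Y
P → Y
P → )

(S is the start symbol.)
No reduce-reduce conflicts

A reduce-reduce conflict occurs when an LR(0) state has two complete items [A → α .] and [B → β .] — both call for a reduction, and with no lookahead the parser cannot choose between them.

Augment with S' → S and build the canonical LR(0) collection (I0 = CLOSURE({[S' → . S]}), then GOTO on every symbol after a dot until no new states appear). It has 20 states:
  I0: { [S → . / P -], [S' → . S] }  — shift
  I1: { [P → . )], [P → . - Y num], [P → . Y], [S → / . P -], [Y → . - / P], [Y → . / num], [Y → . num num Y] }  — shift
  I2: { [S' → S .] }  — accept
  I3: { [P → ) .] }  — reduce
  I4: { [P → - . Y num], [Y → - . / P], [Y → . - / P], [Y → . / num], [Y → . num num Y] }  — shift
  I5: { [Y → / . num] }  — shift
  I6: { [S → / P . -] }  — shift
  I7: { [P → Y .] }  — reduce
  I8: { [Y → num . num Y] }  — shift
  I9: { [Y → . - / P], [Y → . / num], [Y → . num num Y], [Y → num num . Y] }  — shift
  I10: { [Y → - . / P] }  — shift
  I11: { [Y → num num Y .] }  — reduce
  I12: { [P → . )], [P → . - Y num], [P → . Y], [Y → - / . P], [Y → . - / P], [Y → . / num], [Y → . num num Y] }  — shift
  I13: { [Y → - / P .] }  — reduce
  I14: { [S → / P - .] }  — reduce
  I15: { [Y → / num .] }  — reduce
  I16: { [P → . )], [P → . - Y num], [P → . Y], [Y → - / . P], [Y → . - / P], [Y → . / num], [Y → . num num Y], [Y → / . num] }  — shift
  I17: { [P → - Y . num] }  — shift
  I18: { [P → - Y num .] }  — reduce
  I19: { [Y → / num .], [Y → num . num Y] }  — shift, reduce

No state contains more than one complete item.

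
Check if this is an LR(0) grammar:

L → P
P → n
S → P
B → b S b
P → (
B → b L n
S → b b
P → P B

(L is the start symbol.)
A grammar is LR(0) if no state in the canonical LR(0) collection has:
  - both a shift item (dot before a terminal) and a complete item (shift-reduce conflict), or
  - two or more complete items (reduce-reduce conflict; the accept item [L' → L .] counts as a complete item here).

Augment with L' → L and build the canonical LR(0) collection (I0 = CLOSURE({[L' → . L]}), then GOTO on every symbol after a dot until no new states appear). It has 14 states:
  I0: { [L → . P], [L' → . L], [P → . (], [P → . P B], [P → . n] }  — shift
  I1: { [P → ( .] }  — reduce
  I2: { [L' → L .] }  — accept
  I3: { [B → . b L n], [B → . b S b], [L → P .], [P → P . B] }  — shift, reduce
  I4: { [P → n .] }  — reduce
  I5: { [P → P B .] }  — reduce
  I6: { [B → b . L n], [B → b . S b], [L → . P], [P → . (], [P → . P B], [P → . n], [S → . P], [S → . b b] }  — shift
  I7: { [B → b L . n] }  — shift
  I8: { [B → . b L n], [B → . b S b], [L → P .], [P → P . B], [S → P .] }  — shift, 2 reduces
  I9: { [B → b S . b] }  — shift
  I10: { [S → b . b] }  — shift
  I11: { [S → b b .] }  — reduce
  I12: { [B → b S b .] }  — reduce
  I13: { [B → b L n .] }  — reduce

Conflict in state I3:
  Shift-reduce conflict between [L → P .] and [B → . b L n]
So the grammar is NOT LR(0).

Answer: No. Shift-reduce conflict between [L → P .] and [B → . b L n]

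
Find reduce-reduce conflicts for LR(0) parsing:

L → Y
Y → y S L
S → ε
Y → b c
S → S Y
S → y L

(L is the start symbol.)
A reduce-reduce conflict occurs when an LR(0) state has two complete items [A → α .] and [B → β .] — both call for a reduction, and with no lookahead the parser cannot choose between them.

Augment with L' → L and build the canonical LR(0) collection (I0 = CLOSURE({[L' → . L]}), then GOTO on every symbol after a dot until no new states appear). It has 11 states:
  I0: { [L → . Y], [L' → . L], [Y → . b c], [Y → . y S L] }  — shift
  I1: { [L' → L .] }  — accept
  I2: { [L → Y .] }  — reduce
  I3: { [Y → b . c] }  — shift
  I4: { [S → . S Y], [S → . y L], [S → .], [Y → y . S L] }  — shift, reduce
  I5: { [L → . Y], [S → S . Y], [Y → . b c], [Y → . y S L], [Y → y S . L] }  — shift
  I6: { [L → . Y], [S → y . L], [Y → . b c], [Y → . y S L] }  — shift
  I7: { [S → y L .] }  — reduce
  I8: { [Y → y S L .] }  — reduce
  I9: { [L → Y .], [S → S Y .] }  — 2 reduces
  I10: { [Y → b c .] }  — reduce

I9 contains complete items [L → Y .], [S → S Y .] — reduce-reduce conflict.

Answer: Yes — I9: [L → Y .] vs [S → S Y .]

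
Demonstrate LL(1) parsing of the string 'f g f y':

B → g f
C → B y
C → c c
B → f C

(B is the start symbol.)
Stack is shown with the top on the left.

Stack    Input      Action
--------------------------
B $      f g f y $  output B → f C
f C $    f g f y $  match 'f'
C $      g f y $    output C → B y
B y $    g f y $    output B → g f
g f y $  g f y $    match 'g'
f y $    f y $      match 'f'
y $      y $        match 'y'
$        $          accept

The string is accepted.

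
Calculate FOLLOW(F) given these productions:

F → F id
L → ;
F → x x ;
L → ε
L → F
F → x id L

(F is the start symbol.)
F is the start symbol, so $ ∈ FOLLOW(F).
In F → F id: F is followed by id, add FIRST(id) \ {ε} = { 'id' }
In L → F: F is at the end, add FOLLOW(L)

The FOLLOW sets referred to above (computed the same way, to a fixed point):
  FOLLOW(L) = { $, 'id' }

Taking the union: FOLLOW(F) = { $, 'id' }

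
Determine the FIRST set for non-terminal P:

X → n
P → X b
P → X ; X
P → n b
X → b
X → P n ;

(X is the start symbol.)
To compute FIRST(P), examine every production with P on the left-hand side, reading each right-hand side left to right until a non-nullable symbol is reached.

FIRST sets of the other non-terminals involved (by the same procedure, iterated to a fixed point):
  FIRST(X) = { 'b', 'n' }

From P → X b:
  - X is a non-terminal: add FIRST(X) \ {ε} = { 'b', 'n' }
    X is not nullable, so stop
From P → X ; X:
  - X is a non-terminal: add FIRST(X) \ {ε} = { 'b', 'n' }
    X is not nullable, so stop
From P → n b:
  - n is a terminal: add 'n' and stop

Collecting: FIRST(P) = { 'b', 'n' }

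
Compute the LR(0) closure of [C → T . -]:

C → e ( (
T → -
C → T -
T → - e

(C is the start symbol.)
{ [C → T . -] }

Start with: [C → T . -]
The dot precedes the terminal '-', so nothing is added.

CLOSURE = { [C → T . -] }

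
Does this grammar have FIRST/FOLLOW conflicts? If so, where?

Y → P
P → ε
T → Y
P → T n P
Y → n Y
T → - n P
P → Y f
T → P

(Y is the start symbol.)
Yes. Y → n Y with FOLLOW(Y) on { 'n' }; P → T n P with FOLLOW(P) on { 'f', 'n' }; P → Y f with FOLLOW(P) on { 'f', 'n' }; T → Y with FOLLOW(T) on { 'n' }; T → P with FOLLOW(T) on { 'n' }

Nullable non-terminals: P, T, Y.
FIRST sets used below: FIRST(T) = { '-', 'f', 'n', ε }, FIRST(Y) = { '-', 'f', 'n', ε }, FIRST(P) = { '-', 'f', 'n', ε }

P: nullable alternative(s) P → ε; FOLLOW(P) = { $, 'f', 'n' }
  P → ε: FIRST \ {ε} = { } — this is the only nullable alternative, skip
  P → T n P: FIRST \ {ε} = { '-', 'f', 'n' } — overlaps FOLLOW(P) on { 'f', 'n' }: CONFLICT
  P → Y f: FIRST \ {ε} = { '-', 'f', 'n' } — overlaps FOLLOW(P) on { 'f', 'n' }: CONFLICT

T: nullable alternative(s) T → Y, T → P; FOLLOW(T) = { 'n' }
  T → Y: FIRST \ {ε} = { '-', 'f', 'n' } — overlaps FOLLOW(T) on { 'n' }: CONFLICT
  T → - n P: FIRST \ {ε} = { '-' } — disjoint from FOLLOW(T)
  T → P: FIRST \ {ε} = { '-', 'f', 'n' } — overlaps FOLLOW(T) on { 'n' }: CONFLICT

Y: nullable alternative(s) Y → P; FOLLOW(Y) = { $, 'f', 'n' }
  Y → P: FIRST \ {ε} = { '-', 'f', 'n' } — this is the only nullable alternative, skip
  Y → n Y: FIRST \ {ε} = { 'n' } — overlaps FOLLOW(Y) on { 'n' }: CONFLICT

So the grammar has 5 FIRST/FOLLOW conflicts (marked CONFLICT above).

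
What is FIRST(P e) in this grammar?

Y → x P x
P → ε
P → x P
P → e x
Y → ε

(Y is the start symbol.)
{ 'e', 'x' }

FIRST sets of the non-terminals involved (from the grammar, by fixed-point iteration):
  FIRST(P) = { 'e', 'x', ε }

To compute FIRST(P e), process the symbols left to right:
Symbol P is a non-terminal. Add FIRST(P) \ {ε} = { 'e', 'x' }
P is nullable (ε ∈ FIRST(P)), continue to the next symbol.
Symbol e is a terminal. Add 'e' and stop.
FIRST(P e) = { 'e', 'x' }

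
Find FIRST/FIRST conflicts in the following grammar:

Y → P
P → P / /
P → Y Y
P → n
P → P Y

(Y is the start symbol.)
A FIRST/FIRST conflict occurs when two productions N → α and N → β for the same non-terminal have FIRST(α) ∩ FIRST(β) ≠ ∅ (with ε ∈ FIRST of a nullable right-hand side, so two nullable alternatives also conflict).

FIRST sets of the non-terminals at (or reachable through a nullable prefix from) the front of some alternative:
  FIRST(P) = { 'n' }
  FIRST(Y) = { 'n' }

Productions for P:
  P → P / /: FIRST = { 'n' }
  P → Y Y: FIRST = { 'n' }
  P → n: FIRST = { 'n' }
  P → P Y: FIRST = { 'n' }
Y has only one production, so no FIRST/FIRST conflict is possible there.

Conflict for P: P → P / / and P → Y Y
  Overlap: { 'n' }
Conflict for P: P → P / / and P → n
  Overlap: { 'n' }
Conflict for P: P → P / / and P → P Y
  Overlap: { 'n' }
Conflict for P: P → Y Y and P → n
  Overlap: { 'n' }
Conflict for P: P → Y Y and P → P Y
  Overlap: { 'n' }
Conflict for P: P → n and P → P Y
  Overlap: { 'n' }

Answer: Yes. P → P '/' '/' / P → Y Y on { 'n' }; P → P '/' '/' / P → n on { 'n' }; P → P '/' '/' / P → P Y on { 'n' }; P → Y Y / P → n on { 'n' }; P → Y Y / P → P Y on { 'n' }; P → n / P → P Y on { 'n' }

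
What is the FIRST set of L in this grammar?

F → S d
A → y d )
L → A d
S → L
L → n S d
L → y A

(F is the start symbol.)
To compute FIRST(L), examine every production with L on the left-hand side, reading each right-hand side left to right until a non-nullable symbol is reached.

FIRST sets of the other non-terminals involved (by the same procedure, iterated to a fixed point):
  FIRST(A) = { 'y' }

From L → A d:
  - A is a non-terminal: add FIRST(A) \ {ε} = { 'y' }
    A is not nullable, so stop
From L → n S d:
  - n is a terminal: add 'n' and stop
From L → y A:
  - y is a terminal: add 'y' and stop

Collecting: FIRST(L) = { 'n', 'y' }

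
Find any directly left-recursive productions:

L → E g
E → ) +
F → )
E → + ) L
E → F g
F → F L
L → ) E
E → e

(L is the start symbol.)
L → E g: starts with E
E → ) +: starts with ')'
F → ): starts with ')'
E → + ) L: starts with '+'
E → F g: starts with F
F → F L: LEFT RECURSIVE (starts with F)
L → ) E: starts with ')'
E → e: starts with e

The grammar has direct left recursion on: F.

Answer: Yes, F is left-recursive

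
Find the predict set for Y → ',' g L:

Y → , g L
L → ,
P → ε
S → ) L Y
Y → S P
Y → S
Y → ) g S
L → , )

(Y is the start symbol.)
PREDICT(Y → ',' g L) = (FIRST(RHS) \ {ε}) ∪ (FOLLOW(Y) if ε ∈ FIRST(RHS), i.e. RHS ⇒* ε)
FIRST(',' g L) = { ',' }
ε ∉ FIRST(',' g L), so FOLLOW(Y) is not added.
PREDICT(Y → ',' g L) = { ',' }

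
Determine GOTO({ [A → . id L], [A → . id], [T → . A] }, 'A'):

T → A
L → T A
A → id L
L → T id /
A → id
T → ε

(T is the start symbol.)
{ [T → A .] }

GOTO(I, 'A') = CLOSURE({ [A → αX.β] : [A → α.Xβ] ∈ I, X = 'A' })

Items with dot before 'A', with the dot advanced:
  [T → . A] → [T → A .]
Closure adds nothing (no advanced item has the dot before a non-terminal).

GOTO = { [T → A .] }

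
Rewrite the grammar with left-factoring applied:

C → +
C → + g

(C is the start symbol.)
C → + C'
C' → ε
C' → g

Left-factoring transforms A → αβ₁ | αβ₂ into A → αA' and A' → β₁ | β₂
(α is the longest common prefix among the alternatives). Repeat until
no nonterminal has two alternatives with a common prefix.

Round 1: C has alternatives sharing prefix '+'. Introduce C': C → + C'
  Add: C' → ε
  Add: C' → g

No remaining common prefixes — done.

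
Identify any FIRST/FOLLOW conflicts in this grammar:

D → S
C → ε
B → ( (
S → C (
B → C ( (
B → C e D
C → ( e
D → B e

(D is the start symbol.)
Yes. C → '(' e with FOLLOW(C) on { '(' }

Nullable non-terminals: C.

C: nullable alternative(s) C → ε; FOLLOW(C) = { '(', 'e' }
  C → ε: FIRST \ {ε} = { } — this is the only nullable alternative, skip
  C → ( e: FIRST \ {ε} = { '(' } — overlaps FOLLOW(C) on { '(' }: CONFLICT

B, D, S have no nullable alternative, so no FIRST/FOLLOW check is needed there.

So the grammar has 1 FIRST/FOLLOW conflict (marked CONFLICT above).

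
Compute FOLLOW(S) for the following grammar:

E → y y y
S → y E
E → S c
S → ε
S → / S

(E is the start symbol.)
{ 'c' }

In E → S c: S is followed by c, add FIRST(c) \ {ε} = { 'c' }
In S → / S: S is at the end; this adds FOLLOW(S) to itself — nothing new

Taking the union: FOLLOW(S) = { 'c' }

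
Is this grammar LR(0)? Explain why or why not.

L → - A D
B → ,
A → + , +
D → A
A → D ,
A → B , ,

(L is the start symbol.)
No. Shift-reduce conflict between [D → A .] and [A → . + , +]

A grammar is LR(0) if no state in the canonical LR(0) collection has:
  - both a shift item (dot before a terminal) and a complete item (shift-reduce conflict), or
  - two or more complete items (reduce-reduce conflict; the accept item [L' → L .] counts as a complete item here).

Augment with L' → L and build the canonical LR(0) collection (I0 = CLOSURE({[L' → . L]}), then GOTO on every symbol after a dot until no new states appear). It has 15 states:
  I0: { [L → . - A D], [L' → . L] }  — shift
  I1: { [A → . + , +], [A → . B , ,], [A → . D ,], [B → . ,], [D → . A], [L → - . A D] }  — shift
  I2: { [L' → L .] }  — accept
  I3: { [A → + . , +] }  — shift
  I4: { [B → , .] }  — reduce
  I5: { [A → . + , +], [A → . B , ,], [A → . D ,], [B → . ,], [D → . A], [D → A .], [L → - A . D] }  — shift, reduce
  I6: { [A → B . , ,] }  — shift
  I7: { [A → D . ,] }  — shift
  I8: { [A → D , .] }  — reduce
  I9: { [A → B , . ,] }  — shift
  I10: { [A → B , , .] }  — reduce
  I11: { [D → A .] }  — reduce
  I12: { [A → D . ,], [L → - A D .] }  — shift, reduce
  I13: { [A → + , . +] }  — shift
  I14: { [A → + , + .] }  — reduce

Conflict in state I5:
  Shift-reduce conflict between [D → A .] and [A → . + , +]
So the grammar is NOT LR(0).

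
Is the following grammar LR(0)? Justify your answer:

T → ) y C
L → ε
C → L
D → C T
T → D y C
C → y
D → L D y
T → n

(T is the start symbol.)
No. Shift-reduce conflict between [L → .] and [C → . y]

A grammar is LR(0) if no state in the canonical LR(0) collection has:
  - both a shift item (dot before a terminal) and a complete item (shift-reduce conflict), or
  - two or more complete items (reduce-reduce conflict; the accept item [T' → T .] counts as a complete item here).

Augment with T' → T and build the canonical LR(0) collection (I0 = CLOSURE({[T' → . T]}), then GOTO on every symbol after a dot until no new states appear). It has 16 states:
  I0: { [C → . L], [C → . y], [D → . C T], [D → . L D y], [L → .], [T → . ) y C], [T → . D y C], [T → . n], [T' → . T] }  — shift, reduce
  I1: { [T → ) . y C] }  — shift
  I2: { [C → . L], [C → . y], [D → . C T], [D → . L D y], [D → C . T], [L → .], [T → . ) y C], [T → . D y C], [T → . n] }  — shift, reduce
  I3: { [T → D . y C] }  — shift
  I4: { [C → . L], [C → . y], [C → L .], [D → . C T], [D → . L D y], [D → L . D y], [L → .] }  — shift, 2 reduces
  I5: { [T' → T .] }  — accept
  I6: { [T → n .] }  — reduce
  I7: { [C → y .] }  — reduce
  I8: { [D → L D . y] }  — shift
  I9: { [D → L D y .] }  — reduce
  I10: { [C → . L], [C → . y], [L → .], [T → D y . C] }  — shift, reduce
  I11: { [T → D y C .] }  — reduce
  I12: { [C → L .] }  — reduce
  I13: { [D → C T .] }  — reduce
  I14: { [C → . L], [C → . y], [L → .], [T → ) y . C] }  — shift, reduce
  I15: { [T → ) y C .] }  — reduce

Conflict in state I0:
  Shift-reduce conflict between [L → .] and [C → . y]
So the grammar is NOT LR(0).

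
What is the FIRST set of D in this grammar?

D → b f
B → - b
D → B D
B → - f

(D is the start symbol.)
To compute FIRST(D), examine every production with D on the left-hand side, reading each right-hand side left to right until a non-nullable symbol is reached.

FIRST sets of the other non-terminals involved (by the same procedure, iterated to a fixed point):
  FIRST(B) = { '-' }

From D → b f:
  - b is a terminal: add 'b' and stop
From D → B D:
  - B is a non-terminal: add FIRST(B) \ {ε} = { '-' }
    B is not nullable, so stop

Collecting: FIRST(D) = { '-', 'b' }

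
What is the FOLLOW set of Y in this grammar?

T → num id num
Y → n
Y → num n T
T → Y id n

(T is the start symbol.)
{ 'id' }

To compute FOLLOW(Y), find every occurrence of Y on a right-hand side N → α Y β: add FIRST(β) \ {ε}, and if β is empty or nullable also add FOLLOW(N). Iterate to a fixed point.

In T → Y id n: Y is followed by id n, add FIRST(id n) \ {ε} = { 'id' }

Taking the union: FOLLOW(Y) = { 'id' }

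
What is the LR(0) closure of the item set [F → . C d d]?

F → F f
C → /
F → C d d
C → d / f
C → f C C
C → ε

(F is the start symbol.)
{ [C → . /], [C → . d / f], [C → . f C C], [C → .], [F → . C d d] }

Start with: [F → . C d d]
  [F → . C d d] has the dot before C: add [C → . /], [C → . d / f], [C → . f C C], [C → .]
No further items can be added.

CLOSURE = { [C → . /], [C → . d / f], [C → . f C C], [C → .], [F → . C d d] }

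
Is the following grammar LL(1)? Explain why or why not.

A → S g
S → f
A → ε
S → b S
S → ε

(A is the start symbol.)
Relevant sets:
  FIRST(S) = { 'b', 'f', ε }
  FOLLOW(A) = { $ }
  FOLLOW(S) = { 'g' }

For A:
  PREDICT(A → S g) = { 'b', 'f', 'g' }
  PREDICT(A → ε) = { $ }
For S:
  PREDICT(S → f) = { 'f' }
  PREDICT(S → b S) = { 'b' }
  PREDICT(S → ε) = { 'g' }

All predict sets are disjoint. The grammar IS LL(1).

Answer: Yes, the grammar is LL(1).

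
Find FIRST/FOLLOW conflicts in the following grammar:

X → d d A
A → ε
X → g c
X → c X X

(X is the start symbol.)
A FIRST/FOLLOW conflict occurs when a non-terminal N has a nullable alternative N → β (β ⇒* ε) and another alternative N → α with FIRST(α) ∩ FOLLOW(N) ≠ ∅: on such a lookahead the parser cannot decide between expanding α and letting N vanish via β.

Nullable non-terminals: A.
A has a nullable alternative but only one production, so nothing to check.

X has no nullable alternative, so no FIRST/FOLLOW check is needed there.

No FIRST/FOLLOW conflicts found.

Answer: No FIRST/FOLLOW conflicts.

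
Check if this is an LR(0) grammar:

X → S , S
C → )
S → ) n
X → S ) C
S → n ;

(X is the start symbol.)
Yes, the grammar is LR(0)

A grammar is LR(0) if no state in the canonical LR(0) collection has:
  - both a shift item (dot before a terminal) and a complete item (shift-reduce conflict), or
  - two or more complete items (reduce-reduce conflict; the accept item [X' → X .] counts as a complete item here).

Augment with X' → X and build the canonical LR(0) collection (I0 = CLOSURE({[X' → . X]}), then GOTO on every symbol after a dot until no new states appear). It has 12 states:
  I0: { [S → . ) n], [S → . n ;], [X → . S ) C], [X → . S , S], [X' → . X] }  — shift
  I1: { [S → ) . n] }  — shift
  I2: { [X → S . ) C], [X → S . , S] }  — shift
  I3: { [X' → X .] }  — accept
  I4: { [S → n . ;] }  — shift
  I5: { [S → n ; .] }  — reduce
  I6: { [C → . )], [X → S ) . C] }  — shift
  I7: { [S → . ) n], [S → . n ;], [X → S , . S] }  — shift
  I8: { [X → S , S .] }  — reduce
  I9: { [C → ) .] }  — reduce
  I10: { [X → S ) C .] }  — reduce
  I11: { [S → ) n .] }  — reduce

Every state is either a pure shift/goto state or contains exactly one complete item and nothing to shift — no conflicts. The grammar is LR(0).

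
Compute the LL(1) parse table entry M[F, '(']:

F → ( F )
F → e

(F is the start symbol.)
F → ( F )

To find M[F, '('], we find productions for F where '(' is in the predict set (PREDICT(N → α) = (FIRST(α) \ {ε}) ∪ (FOLLOW(N) if α ⇒* ε)).

F → ( F ): PREDICT = { '(' }
  '(' is in predict set, so this production goes in M[F, '(']
F → e: PREDICT = { 'e' }

M[F, '('] = F → ( F )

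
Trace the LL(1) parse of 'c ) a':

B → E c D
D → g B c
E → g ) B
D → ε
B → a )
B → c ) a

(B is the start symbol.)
Stack is shown with the top on the left.

Stack    Input    Action
------------------------
B $      c ) a $  output B → c ) a
c ) a $  c ) a $  match 'c'
) a $    ) a $    match ')'
a $      a $      match 'a'
$        $        accept

The string is accepted.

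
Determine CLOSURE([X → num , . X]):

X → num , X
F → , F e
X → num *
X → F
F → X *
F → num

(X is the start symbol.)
{ [F → . , F e], [F → . X *], [F → . num], [X → . F], [X → . num *], [X → . num , X], [X → num , . X] }

Start with: [X → num , . X]
  [X → num , . X] has the dot before X: add [X → . num , X], [X → . num *], [X → . F]
  [X → . F] has the dot before F: add [F → . , F e], [F → . X *], [F → . num]
No further items can be added.

CLOSURE = { [F → . , F e], [F → . X *], [F → . num], [X → . F], [X → . num *], [X → . num , X], [X → num , . X] }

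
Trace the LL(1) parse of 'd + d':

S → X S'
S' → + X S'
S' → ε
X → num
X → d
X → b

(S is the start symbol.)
LL(1) parsing maintains a stack (initially the start symbol over $) and the input. At each step: if the stack top is a terminal, match it against the current input token; if it is a non-terminal N, replace it with the RHS of M[N, lookahead] (the unique production whose predict set contains the lookahead).

Stack is shown with the top on the left.

Stack     Input    Action
-------------------------
S $       d + d $  output S → X S'
X S' $    d + d $  output X → d
d S' $    d + d $  match 'd'
S' $      + d $    output S' → + X S'
+ X S' $  + d $    match '+'
X S' $    d $      output X → d
d S' $    d $      match 'd'
S' $      $        output S' → ε
$         $        accept

The string is accepted.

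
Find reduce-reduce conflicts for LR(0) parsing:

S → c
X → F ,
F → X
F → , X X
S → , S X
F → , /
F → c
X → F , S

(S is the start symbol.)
A reduce-reduce conflict occurs when an LR(0) state has two complete items [A → α .] and [B → β .] — both call for a reduction, and with no lookahead the parser cannot choose between them.

Augment with S' → S and build the canonical LR(0) collection (I0 = CLOSURE({[S' → . S]}), then GOTO on every symbol after a dot until no new states appear). It has 14 states:
  I0: { [S → . , S X], [S → . c], [S' → . S] }  — shift
  I1: { [S → , . S X], [S → . , S X], [S → . c] }  — shift
  I2: { [S' → S .] }  — accept
  I3: { [S → c .] }  — reduce
  I4: { [F → . , /], [F → . , X X], [F → . X], [F → . c], [S → , S . X], [X → . F , S], [X → . F ,] }  — shift
  I5: { [F → , . /], [F → , . X X], [F → . , /], [F → . , X X], [F → . X], [F → . c], [X → . F , S], [X → . F ,] }  — shift
  I6: { [X → F . , S], [X → F . ,] }  — shift
  I7: { [F → X .], [S → , S X .] }  — 2 reduces
  I8: { [F → c .] }  — reduce
  I9: { [S → . , S X], [S → . c], [X → F , . S], [X → F , .] }  — shift, reduce
  I10: { [X → F , S .] }  — reduce
  I11: { [F → , / .] }  — reduce
  I12: { [F → , X . X], [F → . , /], [F → . , X X], [F → . X], [F → . c], [F → X .], [X → . F , S], [X → . F ,] }  — shift, reduce
  I13: { [F → , X X .], [F → X .] }  — 2 reduces

I7 contains complete items [F → X .], [S → , S X .] — reduce-reduce conflict.
I13 contains complete items [F → , X X .], [F → X .] — reduce-reduce conflict.

Answer: Yes — I7: [F → X .] vs [S → , S X .]; I13: [F → , X X .] vs [F → X .]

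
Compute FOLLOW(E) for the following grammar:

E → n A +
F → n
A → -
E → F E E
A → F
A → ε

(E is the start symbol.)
{ $, 'n' }

E is the start symbol, so $ ∈ FOLLOW(E).
In E → F E E: E is followed by E, add FIRST(E) \ {ε} = { 'n' }
In E → F E E: E is at the end; this adds FOLLOW(E) to itself — nothing new

Taking the union: FOLLOW(E) = { $, 'n' }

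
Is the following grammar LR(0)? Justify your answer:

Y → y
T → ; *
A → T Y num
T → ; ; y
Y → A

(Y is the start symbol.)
Yes, the grammar is LR(0)

Augment with Y' → Y and build the canonical LR(0) collection (I0 = CLOSURE({[Y' → . Y]}), then GOTO on every symbol after a dot until no new states appear). It has 11 states:
  I0: { [A → . T Y num], [T → . ; *], [T → . ; ; y], [Y → . A], [Y → . y], [Y' → . Y] }  — shift
  I1: { [T → ; . *], [T → ; . ; y] }  — shift
  I2: { [Y → A .] }  — reduce
  I3: { [A → . T Y num], [A → T . Y num], [T → . ; *], [T → . ; ; y], [Y → . A], [Y → . y] }  — shift
  I4: { [Y' → Y .] }  — accept
  I5: { [Y → y .] }  — reduce
  I6: { [A → T Y . num] }  — shift
  I7: { [A → T Y num .] }  — reduce
  I8: { [T → ; * .] }  — reduce
  I9: { [T → ; ; . y] }  — shift
  I10: { [T → ; ; y .] }  — reduce

Every state is either a pure shift/goto state or contains exactly one complete item and nothing to shift — no conflicts. The grammar is LR(0).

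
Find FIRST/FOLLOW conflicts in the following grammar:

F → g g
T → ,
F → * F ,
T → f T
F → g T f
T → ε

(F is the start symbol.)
Yes. T → f T with FOLLOW(T) on { 'f' }

A FIRST/FOLLOW conflict occurs when a non-terminal N has a nullable alternative N → β (β ⇒* ε) and another alternative N → α with FIRST(α) ∩ FOLLOW(N) ≠ ∅: on such a lookahead the parser cannot decide between expanding α and letting N vanish via β.

Nullable non-terminals: T.

T: nullable alternative(s) T → ε; FOLLOW(T) = { 'f' }
  T → ,: FIRST \ {ε} = { ',' } — disjoint from FOLLOW(T)
  T → f T: FIRST \ {ε} = { 'f' } — overlaps FOLLOW(T) on { 'f' }: CONFLICT
  T → ε: FIRST \ {ε} = { } — this is the only nullable alternative, skip

F has no nullable alternative, so no FIRST/FOLLOW check is needed there.

So the grammar has 1 FIRST/FOLLOW conflict (marked CONFLICT above).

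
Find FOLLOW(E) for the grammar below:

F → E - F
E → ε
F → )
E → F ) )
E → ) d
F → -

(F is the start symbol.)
To compute FOLLOW(E), find every occurrence of E on a right-hand side N → α E β: add FIRST(β) \ {ε}, and if β is empty or nullable also add FOLLOW(N). Iterate to a fixed point.

In F → E - F: E is followed by '-' F, add FIRST('-' F) \ {ε} = { '-' }

Taking the union: FOLLOW(E) = { '-' }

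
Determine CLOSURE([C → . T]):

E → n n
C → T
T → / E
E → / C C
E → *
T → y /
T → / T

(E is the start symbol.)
To compute CLOSURE, for each item [A → α.Bβ] where B is a non-terminal, add [B → .γ] for all productions B → γ; repeat for the newly added items until nothing changes.

Start with: [C → . T]
  [C → . T] has the dot before T: add [T → . / E], [T → . y /], [T → . / T]
No further items can be added.

CLOSURE = { [C → . T], [T → . / E], [T → . / T], [T → . y /] }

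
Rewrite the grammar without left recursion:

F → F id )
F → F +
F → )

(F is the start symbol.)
F → ) F'
F' → id ) F'
F' → + F'
F' → ε

F is directly left-recursive. The standard transformation for
  A → A α₁ | ... | A α_m | β₁ | ... | β_n
is
  A  → β₁ A' | ... | β_n A'
  A' → α₁ A' | ... | α_m A' | ε

F → ) becomes F → ) F'
F → F id ) becomes F' → id ) F'
F → F + becomes F' → + F'
Add F' → ε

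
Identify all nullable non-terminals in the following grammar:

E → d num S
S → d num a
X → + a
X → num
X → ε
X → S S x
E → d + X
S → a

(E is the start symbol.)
{ 'X' }

A non-terminal is nullable if it can derive ε (the empty string): either it has an ε-production, or it has a production whose right-hand side consists entirely of nullable non-terminals.

ε-productions: X → ε
So X is immediately nullable.
No further non-terminal can be added: every production for the remaining non-terminals contains a terminal or a non-nullable non-terminal.
Nullable = { 'X' }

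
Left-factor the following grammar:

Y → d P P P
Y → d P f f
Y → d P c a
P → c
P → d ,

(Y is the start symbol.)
Y → d P Y'
Y' → P P
Y' → f f
Y' → c a
P → c
P → d ,

Left-factoring transforms A → αβ₁ | αβ₂ into A → αA' and A' → β₁ | β₂
(α is the longest common prefix among the alternatives). Repeat until
no nonterminal has two alternatives with a common prefix.

Round 1: Y has alternatives sharing prefix 'd P'. Introduce Y': Y → d P Y'
  Add: Y' → P P
  Add: Y' → f f
  Add: Y' → c a

No remaining common prefixes — done.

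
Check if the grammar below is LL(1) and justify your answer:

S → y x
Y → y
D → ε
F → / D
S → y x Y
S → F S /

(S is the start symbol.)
No. Predict set conflict for S: { 'y' }

Relevant sets:
  FIRST(F) = { '/' }

For S:
  PREDICT(S → y x) = { 'y' }
  PREDICT(S → y x Y) = { 'y' }
  PREDICT(S → F S '/') = { '/' }
Y, D, F have a single production, so nothing to check there.

Conflict found: Predict set conflict for S: { 'y' }
The grammar is NOT LL(1).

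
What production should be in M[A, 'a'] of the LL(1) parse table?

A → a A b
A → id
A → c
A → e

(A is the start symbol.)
A → a A b

To find M[A, 'a'], we find productions for A where 'a' is in the predict set (PREDICT(N → α) = (FIRST(α) \ {ε}) ∪ (FOLLOW(N) if α ⇒* ε)).

A → a A b: PREDICT = { 'a' }
  'a' is in predict set, so this production goes in M[A, 'a']
A → id: PREDICT = { 'id' }
A → c: PREDICT = { 'c' }
A → e: PREDICT = { 'e' }

M[A, 'a'] = A → a A b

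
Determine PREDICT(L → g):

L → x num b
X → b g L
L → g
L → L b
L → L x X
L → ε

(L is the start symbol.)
{ 'g' }

PREDICT(L → g) = (FIRST(RHS) \ {ε}) ∪ (FOLLOW(L) if ε ∈ FIRST(RHS), i.e. RHS ⇒* ε)
FIRST(g) = { 'g' }
ε ∉ FIRST(g), so FOLLOW(L) is not added.
PREDICT(L → g) = { 'g' }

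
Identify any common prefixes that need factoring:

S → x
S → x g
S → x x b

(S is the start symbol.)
Yes, S has productions with common prefix 'x'

Left-factoring is needed when two productions for the same non-terminal
share a common prefix on the right-hand side.

Productions for S:
  S → x
  S → x g
  S → x x b

Found common prefix 'x' in productions for S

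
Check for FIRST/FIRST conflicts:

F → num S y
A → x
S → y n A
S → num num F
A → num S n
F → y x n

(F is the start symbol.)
No FIRST/FIRST conflicts.

A FIRST/FIRST conflict occurs when two productions N → α and N → β for the same non-terminal have FIRST(α) ∩ FIRST(β) ≠ ∅ (with ε ∈ FIRST of a nullable right-hand side, so two nullable alternatives also conflict).

Productions for F:
  F → num S y: FIRST = { 'num' }
  F → y x n: FIRST = { 'y' }
Productions for A:
  A → x: FIRST = { 'x' }
  A → num S n: FIRST = { 'num' }
Productions for S:
  S → y n A: FIRST = { 'y' }
  S → num num F: FIRST = { 'num' }

All alternatives of each non-terminal have pairwise disjoint FIRST sets.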